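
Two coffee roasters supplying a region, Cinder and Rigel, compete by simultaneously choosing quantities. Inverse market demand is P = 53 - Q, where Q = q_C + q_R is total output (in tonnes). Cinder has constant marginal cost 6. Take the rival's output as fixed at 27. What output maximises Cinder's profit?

With the rival's output fixed at 27, Cinder's profit is π_C = (53 - 27 - q_C)q_C - (6q_C) = (26 - q_C)q_C - (6q_C).
∂π_C/∂q_C = 20 - 2q_C = 0, so q_C = 10.

10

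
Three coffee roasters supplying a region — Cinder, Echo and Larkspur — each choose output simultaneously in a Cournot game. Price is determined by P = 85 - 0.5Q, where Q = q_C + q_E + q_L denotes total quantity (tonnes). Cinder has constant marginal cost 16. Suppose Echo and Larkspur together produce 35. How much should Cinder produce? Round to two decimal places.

With rivals' combined output fixed at 35, Cinder's profit is π_C = (85 - (1/2)·35 - (1/2)q_C)q_C - (16q_C) = (135/2 - (1/2)q_C)q_C - (16q_C).
∂π_C/∂q_C = 103/2 - q_C = 0, so q_C = 103/2.

51.50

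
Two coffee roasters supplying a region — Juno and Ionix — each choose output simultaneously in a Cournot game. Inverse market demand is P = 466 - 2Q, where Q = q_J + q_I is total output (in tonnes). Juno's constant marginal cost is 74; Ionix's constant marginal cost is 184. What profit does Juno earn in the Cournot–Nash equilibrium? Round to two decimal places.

14000.22

Juno's profit: π_J = (466 - 2Q)q_J - (74q_J). Setting ∂π_J/∂q_J = 0: 392 - 4q_J - 2(q_I) = 0.
Ionix's first-order condition: 282 - 4q_I - 2(q_J) = 0.
Rearranging gives the reaction functions q_J = (392 - 2q_I)/4 and q_I = (282 - 2q_J)/4.
Substituting one into the other gives q_J = 251/3 and q_I = 86/3.
Price P = 466 - 2·(337/3) = 724/3.
Juno's profit: (724/3 - 74)·(251/3) = 14000.2222.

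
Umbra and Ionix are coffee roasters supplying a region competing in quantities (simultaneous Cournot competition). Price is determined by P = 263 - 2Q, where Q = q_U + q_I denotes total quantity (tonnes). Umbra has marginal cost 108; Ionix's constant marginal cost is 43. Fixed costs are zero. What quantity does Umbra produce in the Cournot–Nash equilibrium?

15

Umbra's profit: π_U = (263 - 2Q)q_U - (108q_U). Setting ∂π_U/∂q_U = 0: 155 - 4q_U - 2(q_I) = 0.
Ionix's first-order condition: 220 - 4q_I - 2(q_U) = 0.
Rearranging gives the reaction functions q_U = (155 - 2q_I)/4 and q_I = (220 - 2q_U)/4.
Substituting one into the other gives q_U = 15 and q_I = 95/2.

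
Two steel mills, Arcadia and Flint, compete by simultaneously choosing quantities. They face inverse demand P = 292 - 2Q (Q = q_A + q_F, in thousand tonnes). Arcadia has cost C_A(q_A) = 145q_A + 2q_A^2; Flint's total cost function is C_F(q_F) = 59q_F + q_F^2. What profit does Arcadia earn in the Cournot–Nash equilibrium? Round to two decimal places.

Arcadia's profit: π_A = (292 - 2Q)q_A - (145q_A + 2q_A²). Setting ∂π_A/∂q_A = 0: 147 - 8q_A - 2(q_F) = 0.
Flint's first-order condition: 233 - 6q_F - 2(q_A) = 0.
So q_A = (147 - 2q_F)/8 and q_F = (233 - 2q_A)/6.
Solving the pair: q_A = 104/11, q_F = 785/22.
Price P = 292 - 2·(993/22) = 201.7273.
Arcadia's profit: 201.7273·(104/11) - 145·(104/11) - 2(104/11)² = 357.5537.

357.55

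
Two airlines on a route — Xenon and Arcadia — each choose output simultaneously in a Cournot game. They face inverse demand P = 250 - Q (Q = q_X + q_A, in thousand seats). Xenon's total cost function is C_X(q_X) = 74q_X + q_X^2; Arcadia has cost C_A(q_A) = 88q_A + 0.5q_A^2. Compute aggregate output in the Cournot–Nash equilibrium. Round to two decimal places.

76.18

Xenon's profit: π_X = (250 - Q)q_X - (74q_X + q_X²). Setting ∂π_X/∂q_X = 0: 176 - 4q_X - (q_A) = 0.
Arcadia's profit: π_A = (250 - Q)q_A - (88q_A + (1/2)q_A²). Setting ∂π_A/∂q_A = 0: 162 - 3q_A - (q_X) = 0.
Rearranging gives the reaction functions q_X = (176 - q_A)/4 and q_A = (162 - q_X)/3.
Solving the pair: q_X = 366/11, q_A = 472/11.
Total output Q = 366/11 + 472/11 = 838/11.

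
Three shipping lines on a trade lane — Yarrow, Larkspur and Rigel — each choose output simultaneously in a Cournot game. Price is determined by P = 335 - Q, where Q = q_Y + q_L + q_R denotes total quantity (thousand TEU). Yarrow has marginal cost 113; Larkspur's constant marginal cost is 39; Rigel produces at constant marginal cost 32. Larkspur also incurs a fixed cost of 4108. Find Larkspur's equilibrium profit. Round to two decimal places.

4127.56

Yarrow's profit: π_Y = (335 - Q)q_Y - (113q_Y). Setting ∂π_Y/∂q_Y = 0: 222 - 2q_Y - (q_L + q_R) = 0.
Larkspur's first-order condition: 296 - 2q_L - (q_Y + q_R) = 0.
Rigel's profit: π_R = (335 - Q)q_R - (32q_R). Setting ∂π_R/∂q_R = 0: 303 - 2q_R - (q_Y + q_L) = 0.
Summing all 3 equations gives 821 − 4Q = 0, hence Q = 821/4.
Back-substituting: q_Y = (222 − 821/4) = 67/4, q_L = (296 − 821/4) = 363/4, q_R = (303 − 821/4) = 391/4.
Price P = 335 - 821/4 = 519/4.
Larkspur's profit: (519/4 - 39)·(363/4) - 4108 = 4127.5625.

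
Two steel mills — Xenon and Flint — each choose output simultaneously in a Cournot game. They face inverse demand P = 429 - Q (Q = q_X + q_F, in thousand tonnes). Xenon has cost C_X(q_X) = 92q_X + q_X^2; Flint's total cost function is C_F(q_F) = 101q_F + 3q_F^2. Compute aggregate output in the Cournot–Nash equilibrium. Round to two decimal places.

107.84

Xenon's profit: π_X = (429 - Q)q_X - (92q_X + q_X²). Setting ∂π_X/∂q_X = 0: 337 - 4q_X - (q_F) = 0.
Flint's first-order condition: 328 - 8q_F - (q_X) = 0.
So q_X = (337 - q_F)/4 and q_F = (328 - q_X)/8.
Substituting one into the other gives q_X = 76.3871 and q_F = 975/31.
Total output Q = 76.3871 + 975/31 = 107.8387.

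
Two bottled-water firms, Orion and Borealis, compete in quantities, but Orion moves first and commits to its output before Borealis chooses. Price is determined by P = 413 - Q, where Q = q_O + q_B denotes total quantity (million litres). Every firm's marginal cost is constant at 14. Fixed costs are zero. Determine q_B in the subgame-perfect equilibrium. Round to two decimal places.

The follower Borealis best-responds to any q_O: π_B = (413 - Q)q_B - 14q_B.
∂π_B/∂q_B = 399 - q_O - 2q_B = 0 gives the reaction function q_B = (399 - q_O)/2.
Orion substitutes q_B(q_O) into its own profit: π_O = q_O(413 - q_O - (399 - q_O)/2) - 14q_O = (427/2 - (1/2)q_O)q_O - 14q_O.
Maximising: ∂π_O/∂q_O = 399/2 - q_O = 0, giving q_O = 399/2.
Then q_B = (399 - 399/2)/2 = 399/4.

99.75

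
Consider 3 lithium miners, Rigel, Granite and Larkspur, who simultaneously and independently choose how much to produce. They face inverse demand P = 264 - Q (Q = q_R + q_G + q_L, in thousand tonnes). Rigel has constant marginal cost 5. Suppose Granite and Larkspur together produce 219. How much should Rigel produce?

With rivals' combined output fixed at 219, Rigel's profit is π_R = (264 - 219 - q_R)q_R - (5q_R) = (45 - q_R)q_R - (5q_R).
∂π_R/∂q_R = 40 - 2q_R = 0, so q_R = 20.

20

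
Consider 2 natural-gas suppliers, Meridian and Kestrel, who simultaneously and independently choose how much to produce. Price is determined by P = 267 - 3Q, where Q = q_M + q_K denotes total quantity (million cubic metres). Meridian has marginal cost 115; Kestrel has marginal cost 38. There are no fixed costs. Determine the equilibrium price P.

140

Meridian's profit: π_M = (267 - 3Q)q_M - (115q_M). Setting ∂π_M/∂q_M = 0: 152 - 6q_M - 3(q_K) = 0.
Kestrel's profit: π_K = (267 - 3Q)q_K - (38q_K). Setting ∂π_K/∂q_K = 0: 229 - 6q_K - 3(q_M) = 0.
Best responses: q_M = (152 - 3q_K)/6, q_K = (229 - 3q_M)/6.
Substituting one into the other gives q_M = 25/3 and q_K = 34.
Total output Q = 127/3, so price P = 267 - 3·(127/3) = 140.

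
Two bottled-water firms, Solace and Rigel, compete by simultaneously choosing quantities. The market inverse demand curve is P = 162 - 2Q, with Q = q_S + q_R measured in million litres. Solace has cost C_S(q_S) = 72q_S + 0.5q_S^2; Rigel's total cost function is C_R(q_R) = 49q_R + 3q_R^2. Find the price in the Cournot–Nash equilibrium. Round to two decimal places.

115.96

Solace's profit: π_S = (162 - 2Q)q_S - (72q_S + (1/2)q_S²). Setting ∂π_S/∂q_S = 0: 90 - 5q_S - 2(q_R) = 0.
Rigel's profit: π_R = (162 - 2Q)q_R - (49q_R + 3q_R²). Setting ∂π_R/∂q_R = 0: 113 - 10q_R - 2(q_S) = 0.
Rearranging gives the reaction functions q_S = (90 - 2q_R)/5 and q_R = (113 - 2q_S)/10.
Substituting one into the other gives q_S = 337/23 and q_R = 385/46.
Total output Q = 1059/46, so price P = 162 - 2·(1059/46) = 115.9565.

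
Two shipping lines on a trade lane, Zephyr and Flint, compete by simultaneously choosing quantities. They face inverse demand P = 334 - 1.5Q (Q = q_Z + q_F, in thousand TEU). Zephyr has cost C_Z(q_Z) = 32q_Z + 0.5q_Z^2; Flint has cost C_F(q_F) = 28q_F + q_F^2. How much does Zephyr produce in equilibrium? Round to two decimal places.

59.21

Zephyr's profit: π_Z = (334 - 1.5Q)q_Z - (32q_Z + (1/2)q_Z²). Setting ∂π_Z/∂q_Z = 0: 302 - 4q_Z - (3/2)(q_F) = 0.
Flint's first-order condition: 306 - 5q_F - (3/2)(q_Z) = 0.
Best responses: q_Z = (302 - (3/2)q_F)/4, q_F = (306 - (3/2)q_Z)/5.
Solving the pair: q_Z = 59.2113, q_F = 43.4366.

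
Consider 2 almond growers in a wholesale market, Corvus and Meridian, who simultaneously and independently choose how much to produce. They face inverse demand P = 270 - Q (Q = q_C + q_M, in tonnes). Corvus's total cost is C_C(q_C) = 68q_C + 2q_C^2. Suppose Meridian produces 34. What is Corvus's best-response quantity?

With the rival's output fixed at 34, Corvus's profit is π_C = (270 - 34 - q_C)q_C - (68q_C + 2q_C²) = (236 - q_C)q_C - (68q_C + 2q_C²).
∂π_C/∂q_C = 168 - 6q_C = 0, so q_C = 28.

28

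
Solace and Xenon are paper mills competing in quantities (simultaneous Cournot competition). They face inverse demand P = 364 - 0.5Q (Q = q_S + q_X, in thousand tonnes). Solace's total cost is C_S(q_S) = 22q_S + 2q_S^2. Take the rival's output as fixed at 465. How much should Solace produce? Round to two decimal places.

21.90

With the rival's output fixed at 465, Solace's profit is π_S = (364 - (1/2)·465 - (1/2)q_S)q_S - (22q_S + 2q_S²) = (263/2 - (1/2)q_S)q_S - (22q_S + 2q_S²).
∂π_S/∂q_S = 219/2 - 5q_S = 0, so q_S = 219/10.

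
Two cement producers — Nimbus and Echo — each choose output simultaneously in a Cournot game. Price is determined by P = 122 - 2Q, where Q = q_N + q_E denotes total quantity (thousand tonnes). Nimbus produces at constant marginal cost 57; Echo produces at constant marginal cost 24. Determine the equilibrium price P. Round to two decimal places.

Nimbus's profit: π_N = (122 - 2Q)q_N - (57q_N). Setting ∂π_N/∂q_N = 0: 65 - 4q_N - 2(q_E) = 0.
Echo's first-order condition: 98 - 4q_E - 2(q_N) = 0.
Best responses: q_N = (65 - 2q_E)/4, q_E = (98 - 2q_N)/4.
Solving the pair: q_N = 16/3, q_E = 131/6.
Total output Q = 163/6, so price P = 122 - 2·(163/6) = 203/3.

67.67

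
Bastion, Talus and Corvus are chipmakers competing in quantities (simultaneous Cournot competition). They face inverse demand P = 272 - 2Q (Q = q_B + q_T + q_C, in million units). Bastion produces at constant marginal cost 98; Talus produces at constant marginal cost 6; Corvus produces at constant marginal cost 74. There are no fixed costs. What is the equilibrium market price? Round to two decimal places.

Bastion's profit: π_B = (272 - 2Q)q_B - (98q_B). Setting ∂π_B/∂q_B = 0: 174 - 4q_B - 2(q_T + q_C) = 0.
Talus's profit: π_T = (272 - 2Q)q_T - (6q_T). Setting ∂π_T/∂q_T = 0: 266 - 4q_T - 2(q_B + q_C) = 0.
Corvus's first-order condition: 198 - 4q_C - 2(q_B + q_T) = 0.
Adding the 3 conditions: 638 − 4Q − 4Q = 0, i.e. Q = 319/4.
Back-substituting: q_B = (174 − 319/2)/2 = 29/4, q_T = (266 − 319/2)/2 = 213/4, q_C = (198 − 319/2)/2 = 77/4.
Total output Q = 319/4, so price P = 272 - 2·(319/4) = 225/2.

112.50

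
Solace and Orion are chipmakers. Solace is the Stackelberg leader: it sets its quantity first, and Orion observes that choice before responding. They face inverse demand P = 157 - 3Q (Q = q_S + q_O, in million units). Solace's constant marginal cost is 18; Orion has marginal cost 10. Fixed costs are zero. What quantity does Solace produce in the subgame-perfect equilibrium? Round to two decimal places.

Solve by backward induction. Given q_S, the follower Orion maximises π_O = (157 - 3q_S - 3q_O)q_O - 10q_O.
∂π_O/∂q_O = 147 - 3q_S - 6q_O = 0 gives the reaction function q_O = (147 - 3q_S)/6.
The leader anticipates this reaction. Substituting into P = 157 - 3Q gives P = 167/2 - (3/2)q_S, so π_S = (167/2 - (3/2)q_S)q_S - 18q_S.
The leader's first-order condition 131/2 - 3q_S = 0 yields q_S = 131/6.
Then q_O = (147 - 3·(131/6))/6 = 163/12.

21.83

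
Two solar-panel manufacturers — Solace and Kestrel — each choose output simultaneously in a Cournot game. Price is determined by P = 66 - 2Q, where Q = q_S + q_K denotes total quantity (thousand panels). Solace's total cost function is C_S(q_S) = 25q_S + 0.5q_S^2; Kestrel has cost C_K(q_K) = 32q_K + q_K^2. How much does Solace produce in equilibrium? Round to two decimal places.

6.85

Solace's profit: π_S = (66 - 2Q)q_S - (25q_S + (1/2)q_S²). Setting ∂π_S/∂q_S = 0: 41 - 5q_S - 2(q_K) = 0.
Kestrel's first-order condition: 34 - 6q_K - 2(q_S) = 0.
Rearranging gives the reaction functions q_S = (41 - 2q_K)/5 and q_K = (34 - 2q_S)/6.
Substituting one into the other gives q_S = 89/13 and q_K = 44/13.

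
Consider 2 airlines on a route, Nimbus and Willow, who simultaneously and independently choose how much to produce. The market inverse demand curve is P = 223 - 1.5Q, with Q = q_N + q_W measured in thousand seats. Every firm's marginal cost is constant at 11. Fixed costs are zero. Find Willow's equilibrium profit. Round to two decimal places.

A representative firm's profit is π_i = q_i(223 - 1.5Q) - 11q_i.
Setting ∂π_i/∂q_i = 0 with rivals' quantities fixed: 212 - 3q_i - (3/2)q_j = 0.
With identical firms every q_j equals q_i, so q_j = q_i and 212 = (9/2)q_i, giving q_i = 424/9.
Price P = 223 - (3/2)·(848/9) = 245/3.
Willow's profit: (245/3 - 11)·(424/9) = 3329.1852.

3329.19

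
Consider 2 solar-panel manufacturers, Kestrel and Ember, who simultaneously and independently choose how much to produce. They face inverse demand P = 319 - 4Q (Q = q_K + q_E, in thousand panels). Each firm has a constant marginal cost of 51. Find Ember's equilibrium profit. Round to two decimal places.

1995.11

Each firm earns π_i = (319 - 4Q)q_i - 51q_i.
Setting ∂π_i/∂q_i = 0 with rivals' quantities fixed: 268 - 8q_i - 4q_j = 0.
By symmetry each firm produces the same amount; substituting q_j = q_i yields q_i = 268/12 = 67/3.
Price P = 319 - 4·(134/3) = 421/3.
Ember's profit: (421/3 - 51)·(67/3) = 1995.1111.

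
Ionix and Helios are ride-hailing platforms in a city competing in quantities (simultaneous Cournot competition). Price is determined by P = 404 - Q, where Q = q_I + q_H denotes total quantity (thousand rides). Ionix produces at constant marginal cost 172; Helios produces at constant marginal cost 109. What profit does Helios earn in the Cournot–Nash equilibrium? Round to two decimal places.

14240.44

Ionix's profit: π_I = (404 - Q)q_I - (172q_I). Setting ∂π_I/∂q_I = 0: 232 - 2q_I - (q_H) = 0.
Helios's profit: π_H = (404 - Q)q_H - (109q_H). Setting ∂π_H/∂q_H = 0: 295 - 2q_H - (q_I) = 0.
Best responses: q_I = (232 - q_H)/2, q_H = (295 - q_I)/2.
Solving the pair: q_I = 169/3, q_H = 358/3.
Price P = 404 - 527/3 = 685/3.
Helios's profit: (685/3 - 109)·(358/3) = 14240.4444.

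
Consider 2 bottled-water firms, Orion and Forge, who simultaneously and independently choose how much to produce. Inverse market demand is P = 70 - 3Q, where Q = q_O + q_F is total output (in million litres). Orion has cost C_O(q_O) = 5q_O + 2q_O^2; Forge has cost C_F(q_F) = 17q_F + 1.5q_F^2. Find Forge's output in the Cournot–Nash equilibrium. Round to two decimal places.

Orion's profit: π_O = (70 - 3Q)q_O - (5q_O + 2q_O²). Setting ∂π_O/∂q_O = 0: 65 - 10q_O - 3(q_F) = 0.
Forge's profit: π_F = (70 - 3Q)q_F - (17q_F + (3/2)q_F²). Setting ∂π_F/∂q_F = 0: 53 - 9q_F - 3(q_O) = 0.
So q_O = (65 - 3q_F)/10 and q_F = (53 - 3q_O)/9.
Substituting one into the other gives q_O = 142/27 and q_F = 335/81.

4.14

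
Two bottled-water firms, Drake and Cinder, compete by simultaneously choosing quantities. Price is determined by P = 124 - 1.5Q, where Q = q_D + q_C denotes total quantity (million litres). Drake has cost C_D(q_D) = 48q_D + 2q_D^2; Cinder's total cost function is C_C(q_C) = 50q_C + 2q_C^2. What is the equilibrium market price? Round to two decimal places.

Drake's profit: π_D = (124 - 1.5Q)q_D - (48q_D + 2q_D²). Setting ∂π_D/∂q_D = 0: 76 - 7q_D - (3/2)(q_C) = 0.
Cinder's profit: π_C = (124 - 1.5Q)q_C - (50q_C + 2q_C²). Setting ∂π_C/∂q_C = 0: 74 - 7q_C - (3/2)(q_D) = 0.
Rearranging gives the reaction functions q_D = (76 - (3/2)q_C)/7 and q_C = (74 - (3/2)q_D)/7.
Substituting one into the other gives q_D = 1684/187 and q_C = 1616/187.
Total output Q = 300/17, so price P = 124 - (3/2)·(300/17) = 1658/17.

97.53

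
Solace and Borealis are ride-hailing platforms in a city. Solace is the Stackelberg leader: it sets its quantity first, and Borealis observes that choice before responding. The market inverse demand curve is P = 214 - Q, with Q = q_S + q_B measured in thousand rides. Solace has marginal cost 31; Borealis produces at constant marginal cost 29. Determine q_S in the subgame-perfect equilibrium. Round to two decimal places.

90.50

Solve by backward induction. Given q_S, the follower Borealis maximises π_B = (214 - q_S - q_B)q_B - 29q_B.
Setting the follower's marginal profit to zero, 185 - q_S - 2q_B = 0, i.e. q_B = (185 - q_S)/2.
The leader anticipates this reaction. Substituting into P = 214 - Q gives P = 243/2 - (1/2)q_S, so π_S = (243/2 - (1/2)q_S)q_S - 31q_S.
The leader's first-order condition 181/2 - q_S = 0 yields q_S = 181/2.
Then q_B = (185 - 181/2)/2 = 189/4.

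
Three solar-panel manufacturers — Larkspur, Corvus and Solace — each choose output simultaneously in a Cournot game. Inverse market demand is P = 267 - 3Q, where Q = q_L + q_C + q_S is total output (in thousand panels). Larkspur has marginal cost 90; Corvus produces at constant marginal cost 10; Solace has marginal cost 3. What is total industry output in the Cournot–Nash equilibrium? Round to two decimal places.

Larkspur's profit: π_L = (267 - 3Q)q_L - (90q_L). Setting ∂π_L/∂q_L = 0: 177 - 6q_L - 3(q_C + q_S) = 0.
Corvus's profit: π_C = (267 - 3Q)q_C - (10q_C). Setting ∂π_C/∂q_C = 0: 257 - 6q_C - 3(q_L + q_S) = 0.
Solace's profit: π_S = (267 - 3Q)q_S - (3q_S). Setting ∂π_S/∂q_S = 0: 264 - 6q_S - 3(q_L + q_C) = 0.
Summing all 3 equations gives 698 − 12Q = 0, hence Q = 349/6.
Back-substituting: q_L = (177 − 349/2)/3 = 5/6, q_C = (257 − 349/2)/3 = 55/2, q_S = (264 − 349/2)/3 = 179/6.
Total output Q = 5/6 + 55/2 + 179/6 = 349/6.

58.17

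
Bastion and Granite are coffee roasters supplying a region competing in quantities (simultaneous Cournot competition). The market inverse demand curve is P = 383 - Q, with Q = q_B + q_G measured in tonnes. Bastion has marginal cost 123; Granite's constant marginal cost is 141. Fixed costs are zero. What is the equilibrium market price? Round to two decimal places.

215.67

Bastion's profit: π_B = (383 - Q)q_B - (123q_B). Setting ∂π_B/∂q_B = 0: 260 - 2q_B - (q_G) = 0.
Granite's profit: π_G = (383 - Q)q_G - (141q_G). Setting ∂π_G/∂q_G = 0: 242 - 2q_G - (q_B) = 0.
So q_B = (260 - q_G)/2 and q_G = (242 - q_B)/2.
Substituting one into the other gives q_B = 278/3 and q_G = 224/3.
Total output Q = 502/3, so price P = 383 - 502/3 = 647/3.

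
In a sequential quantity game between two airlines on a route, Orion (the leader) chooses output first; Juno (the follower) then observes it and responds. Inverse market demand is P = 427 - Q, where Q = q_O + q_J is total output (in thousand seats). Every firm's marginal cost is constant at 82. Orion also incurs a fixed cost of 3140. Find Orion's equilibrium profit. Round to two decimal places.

The follower Juno best-responds to any q_O: π_J = (427 - Q)q_J - 82q_J.
Follower FOC: 345 - q_O - 2q_J = 0, so q_J(q_O) = (345 - q_O)/2.
Orion substitutes q_J(q_O) into its own profit: π_O = q_O(427 - q_O - (345 - q_O)/2) - 82q_O = (509/2 - (1/2)q_O)q_O - 82q_O.
Leader FOC: 345/2 - q_O = 0, so q_O = 345/2.
Then q_J = (345 - 345/2)/2 = 345/4.
Price P = 427 - 1035/4 = 673/4.
Orion's profit: (673/4 - 82)·(345/2) - 3140 = 11738.1250.

11738.13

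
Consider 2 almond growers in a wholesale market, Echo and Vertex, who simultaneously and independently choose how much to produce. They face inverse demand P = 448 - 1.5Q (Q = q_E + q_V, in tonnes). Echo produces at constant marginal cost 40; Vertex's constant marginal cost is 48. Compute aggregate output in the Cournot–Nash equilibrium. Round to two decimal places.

179.56

Echo's profit: π_E = (448 - 1.5Q)q_E - (40q_E). Setting ∂π_E/∂q_E = 0: 408 - 3q_E - (3/2)(q_V) = 0.
Vertex's first-order condition: 400 - 3q_V - (3/2)(q_E) = 0.
So q_E = (408 - (3/2)q_V)/3 and q_V = (400 - (3/2)q_E)/3.
Solving the pair: q_E = 832/9, q_V = 784/9.
Total output Q = 832/9 + 784/9 = 1616/9.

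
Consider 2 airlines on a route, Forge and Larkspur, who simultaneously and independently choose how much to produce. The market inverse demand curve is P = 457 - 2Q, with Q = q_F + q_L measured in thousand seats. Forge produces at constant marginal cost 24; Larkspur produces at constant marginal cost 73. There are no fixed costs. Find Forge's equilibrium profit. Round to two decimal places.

Forge's profit: π_F = (457 - 2Q)q_F - (24q_F). Setting ∂π_F/∂q_F = 0: 433 - 4q_F - 2(q_L) = 0.
Larkspur's profit: π_L = (457 - 2Q)q_L - (73q_L). Setting ∂π_L/∂q_L = 0: 384 - 4q_L - 2(q_F) = 0.
Best responses: q_F = (433 - 2q_L)/4, q_L = (384 - 2q_F)/4.
Substituting one into the other gives q_F = 241/3 and q_L = 335/6.
Price P = 457 - 2·(817/6) = 554/3.
Forge's profit: (554/3 - 24)·(241/3) = 12906.8889.

12906.89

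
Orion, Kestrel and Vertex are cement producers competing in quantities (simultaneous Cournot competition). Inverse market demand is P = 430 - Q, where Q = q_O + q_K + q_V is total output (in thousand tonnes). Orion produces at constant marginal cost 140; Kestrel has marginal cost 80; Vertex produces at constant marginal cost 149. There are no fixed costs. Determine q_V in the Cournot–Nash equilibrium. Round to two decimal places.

Orion's profit: π_O = (430 - Q)q_O - (140q_O). Setting ∂π_O/∂q_O = 0: 290 - 2q_O - (q_K + q_V) = 0.
Kestrel's profit: π_K = (430 - Q)q_K - (80q_K). Setting ∂π_K/∂q_K = 0: 350 - 2q_K - (q_O + q_V) = 0.
Vertex's first-order condition: 281 - 2q_V - (q_O + q_K) = 0.
Adding the 3 conditions: 921 − 2Q − 2Q = 0, i.e. Q = 921/4.
Back-substituting: q_O = (290 − 921/4) = 239/4, q_K = (350 − 921/4) = 479/4, q_V = (281 − 921/4) = 203/4.

50.75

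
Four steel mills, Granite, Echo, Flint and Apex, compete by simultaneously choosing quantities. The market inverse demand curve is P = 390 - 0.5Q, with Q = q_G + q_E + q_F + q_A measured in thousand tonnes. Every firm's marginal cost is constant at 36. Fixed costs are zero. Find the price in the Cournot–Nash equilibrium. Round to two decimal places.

106.80

A representative firm's profit is π_i = q_i(390 - 0.5Q) - 36q_i.
Setting ∂π_i/∂q_i = 0 with rivals' quantities fixed: 354 - q_i - (1/2)·Σ_{j≠i} q_j = 0.
By symmetry each firm produces the same amount; substituting Σ_{j≠i} q_j = 3q_i yields q_i = 354/(5/2) = 708/5.
Total output Q = 566.4000, so price P = 390 - (1/2)·566.4000 = 534/5.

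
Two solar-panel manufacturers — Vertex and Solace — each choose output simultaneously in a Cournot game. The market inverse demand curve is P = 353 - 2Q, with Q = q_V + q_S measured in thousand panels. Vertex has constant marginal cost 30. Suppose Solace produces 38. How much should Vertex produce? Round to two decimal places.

With the rival's output fixed at 38, Vertex's profit is π_V = (353 - 2·38 - 2q_V)q_V - (30q_V) = (277 - 2q_V)q_V - (30q_V).
∂π_V/∂q_V = 247 - 4q_V = 0, so q_V = 247/4.

61.75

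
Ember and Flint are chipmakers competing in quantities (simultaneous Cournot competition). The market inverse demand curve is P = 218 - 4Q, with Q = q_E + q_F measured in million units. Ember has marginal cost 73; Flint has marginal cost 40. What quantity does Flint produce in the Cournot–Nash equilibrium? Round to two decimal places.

17.58

Ember's profit: π_E = (218 - 4Q)q_E - (73q_E). Setting ∂π_E/∂q_E = 0: 145 - 8q_E - 4(q_F) = 0.
Flint's profit: π_F = (218 - 4Q)q_F - (40q_F). Setting ∂π_F/∂q_F = 0: 178 - 8q_F - 4(q_E) = 0.
So q_E = (145 - 4q_F)/8 and q_F = (178 - 4q_E)/8.
Substituting one into the other gives q_E = 28/3 and q_F = 211/12.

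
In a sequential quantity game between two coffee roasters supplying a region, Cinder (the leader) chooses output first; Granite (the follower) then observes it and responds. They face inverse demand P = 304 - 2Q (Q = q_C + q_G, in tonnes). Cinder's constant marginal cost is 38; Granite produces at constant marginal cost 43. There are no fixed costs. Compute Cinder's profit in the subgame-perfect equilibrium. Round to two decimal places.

Solve by backward induction. Given q_C, the follower Granite maximises π_G = (304 - 2q_C - 2q_G)q_G - 43q_G.
Setting the follower's marginal profit to zero, 261 - 2q_C - 4q_G = 0, i.e. q_G = (261 - 2q_C)/4.
Cinder substitutes q_G(q_C) into its own profit: π_C = q_C(304 - 2q_C - (261 - 2q_C)/2) - 38q_C = (347/2 - q_C)q_C - 38q_C.
Maximising: ∂π_C/∂q_C = 271/2 - 2q_C = 0, giving q_C = 271/4.
Then q_G = (261 - 2·(271/4))/4 = 251/8.
Price P = 304 - 2·(793/8) = 423/4.
Cinder's profit: (423/4 - 38)·(271/4) = 4590.0625.

4590.06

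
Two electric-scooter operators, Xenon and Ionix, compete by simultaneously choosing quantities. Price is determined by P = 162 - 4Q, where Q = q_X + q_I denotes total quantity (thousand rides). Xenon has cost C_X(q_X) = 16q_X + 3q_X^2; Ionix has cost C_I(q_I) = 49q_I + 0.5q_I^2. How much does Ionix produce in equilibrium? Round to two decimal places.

9.07

Xenon's profit: π_X = (162 - 4Q)q_X - (16q_X + 3q_X²). Setting ∂π_X/∂q_X = 0: 146 - 14q_X - 4(q_I) = 0.
Ionix's first-order condition: 113 - 9q_I - 4(q_X) = 0.
Best responses: q_X = (146 - 4q_I)/14, q_I = (113 - 4q_X)/9.
Solving the pair: q_X = 431/55, q_I = 499/55.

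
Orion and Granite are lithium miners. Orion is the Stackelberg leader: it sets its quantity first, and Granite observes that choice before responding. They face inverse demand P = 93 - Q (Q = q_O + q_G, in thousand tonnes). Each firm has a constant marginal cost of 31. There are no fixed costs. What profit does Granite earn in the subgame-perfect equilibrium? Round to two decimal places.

240.25

The follower Granite best-responds to any q_O: π_G = (93 - Q)q_G - 31q_G.
Setting the follower's marginal profit to zero, 62 - q_O - 2q_G = 0, i.e. q_G = (62 - q_O)/2.
The leader anticipates this reaction. Substituting into P = 93 - Q gives P = 62 - (1/2)q_O, so π_O = (62 - (1/2)q_O)q_O - 31q_O.
The leader's first-order condition 31 - q_O = 0 yields q_O = 31.
Then q_G = (62 - 31)/2 = 31/2.
Price P = 93 - 93/2 = 93/2.
Granite's profit: (93/2 - 31)·(31/2) = 961/4.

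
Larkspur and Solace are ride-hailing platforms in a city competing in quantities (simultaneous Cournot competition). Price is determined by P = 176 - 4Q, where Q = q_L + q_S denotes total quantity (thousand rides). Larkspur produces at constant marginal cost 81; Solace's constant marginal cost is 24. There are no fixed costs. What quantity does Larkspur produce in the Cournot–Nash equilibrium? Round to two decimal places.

Larkspur's profit: π_L = (176 - 4Q)q_L - (81q_L). Setting ∂π_L/∂q_L = 0: 95 - 8q_L - 4(q_S) = 0.
Solace's first-order condition: 152 - 8q_S - 4(q_L) = 0.
Rearranging gives the reaction functions q_L = (95 - 4q_S)/8 and q_S = (152 - 4q_L)/8.
Substituting one into the other gives q_L = 19/6 and q_S = 209/12.

3.17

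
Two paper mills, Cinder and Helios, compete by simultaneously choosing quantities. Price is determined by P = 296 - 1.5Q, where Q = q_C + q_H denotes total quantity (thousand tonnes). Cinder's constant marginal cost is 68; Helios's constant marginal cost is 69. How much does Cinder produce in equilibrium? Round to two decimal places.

50.89

Cinder's profit: π_C = (296 - 1.5Q)q_C - (68q_C). Setting ∂π_C/∂q_C = 0: 228 - 3q_C - (3/2)(q_H) = 0.
Helios's profit: π_H = (296 - 1.5Q)q_H - (69q_H). Setting ∂π_H/∂q_H = 0: 227 - 3q_H - (3/2)(q_C) = 0.
Best responses: q_C = (228 - (3/2)q_H)/3, q_H = (227 - (3/2)q_C)/3.
Solving the pair: q_C = 458/9, q_H = 452/9.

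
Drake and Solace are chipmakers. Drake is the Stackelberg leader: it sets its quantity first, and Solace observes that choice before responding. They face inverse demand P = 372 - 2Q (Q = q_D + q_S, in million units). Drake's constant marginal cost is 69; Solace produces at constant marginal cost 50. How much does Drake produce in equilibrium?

Solve by backward induction. Given q_D, the follower Solace maximises π_S = (372 - 2q_D - 2q_S)q_S - 50q_S.
Setting the follower's marginal profit to zero, 322 - 2q_D - 4q_S = 0, i.e. q_S = (322 - 2q_D)/4.
The leader anticipates this reaction. Substituting into P = 372 - 2Q gives P = 211 - q_D, so π_D = (211 - q_D)q_D - 69q_D.
Leader FOC: 142 - 2q_D = 0, so q_D = 71.
Then q_S = (322 - 2·71)/4 = 45.

71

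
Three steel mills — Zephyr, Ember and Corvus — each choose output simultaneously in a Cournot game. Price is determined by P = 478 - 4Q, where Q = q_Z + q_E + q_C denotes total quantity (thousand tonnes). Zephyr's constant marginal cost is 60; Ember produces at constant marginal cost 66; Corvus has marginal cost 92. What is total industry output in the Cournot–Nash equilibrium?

76

Zephyr's profit: π_Z = (478 - 4Q)q_Z - (60q_Z). Setting ∂π_Z/∂q_Z = 0: 418 - 8q_Z - 4(q_E + q_C) = 0.
Ember's profit: π_E = (478 - 4Q)q_E - (66q_E). Setting ∂π_E/∂q_E = 0: 412 - 8q_E - 4(q_Z + q_C) = 0.
Corvus's profit: π_C = (478 - 4Q)q_C - (92q_C). Setting ∂π_C/∂q_C = 0: 386 - 8q_C - 4(q_Z + q_E) = 0.
Adding the 3 first-order conditions: 1216 − 16Q = 0, so Q = 76.
Back-substituting: q_Z = (418 − 304)/4 = 57/2, q_E = (412 − 304)/4 = 27, q_C = (386 − 304)/4 = 41/2.
Total output Q = 57/2 + 27 + 41/2 = 76.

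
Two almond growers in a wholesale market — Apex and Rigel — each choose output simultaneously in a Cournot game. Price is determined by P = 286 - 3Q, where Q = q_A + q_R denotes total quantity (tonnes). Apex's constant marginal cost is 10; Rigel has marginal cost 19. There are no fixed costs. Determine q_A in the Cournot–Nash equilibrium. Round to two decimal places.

Apex's profit: π_A = (286 - 3Q)q_A - (10q_A). Setting ∂π_A/∂q_A = 0: 276 - 6q_A - 3(q_R) = 0.
Rigel's profit: π_R = (286 - 3Q)q_R - (19q_R). Setting ∂π_R/∂q_R = 0: 267 - 6q_R - 3(q_A) = 0.
So q_A = (276 - 3q_R)/6 and q_R = (267 - 3q_A)/6.
Solving the pair: q_A = 95/3, q_R = 86/3.

31.67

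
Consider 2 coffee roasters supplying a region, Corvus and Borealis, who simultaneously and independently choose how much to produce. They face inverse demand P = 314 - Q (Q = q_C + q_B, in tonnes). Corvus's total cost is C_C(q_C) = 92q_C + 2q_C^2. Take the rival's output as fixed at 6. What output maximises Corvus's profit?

36

With the rival's output fixed at 6, Corvus's profit is π_C = (314 - 6 - q_C)q_C - (92q_C + 2q_C²) = (308 - q_C)q_C - (92q_C + 2q_C²).
∂π_C/∂q_C = 216 - 6q_C = 0, so q_C = 36.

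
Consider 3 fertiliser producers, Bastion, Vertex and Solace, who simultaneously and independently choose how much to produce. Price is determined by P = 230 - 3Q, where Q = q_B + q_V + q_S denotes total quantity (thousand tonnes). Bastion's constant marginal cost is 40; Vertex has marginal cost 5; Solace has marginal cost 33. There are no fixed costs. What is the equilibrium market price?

Bastion's profit: π_B = (230 - 3Q)q_B - (40q_B). Setting ∂π_B/∂q_B = 0: 190 - 6q_B - 3(q_V + q_S) = 0.
Vertex's first-order condition: 225 - 6q_V - 3(q_B + q_S) = 0.
Solace's first-order condition: 197 - 6q_S - 3(q_B + q_V) = 0.
Adding the 3 first-order conditions: 612 − 12Q = 0, so Q = 51.
Back-substituting: q_B = (190 − 153)/3 = 37/3, q_V = (225 − 153)/3 = 24, q_S = (197 − 153)/3 = 44/3.
Total output Q = 51, so price P = 230 - 3·51 = 77.

77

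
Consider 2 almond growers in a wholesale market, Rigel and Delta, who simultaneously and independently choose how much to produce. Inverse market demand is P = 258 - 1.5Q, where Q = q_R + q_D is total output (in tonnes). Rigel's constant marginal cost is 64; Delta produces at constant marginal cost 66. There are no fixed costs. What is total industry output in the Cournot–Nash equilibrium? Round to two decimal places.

Rigel's profit: π_R = (258 - 1.5Q)q_R - (64q_R). Setting ∂π_R/∂q_R = 0: 194 - 3q_R - (3/2)(q_D) = 0.
Delta's first-order condition: 192 - 3q_D - (3/2)(q_R) = 0.
So q_R = (194 - (3/2)q_D)/3 and q_D = (192 - (3/2)q_R)/3.
Solving the pair: q_R = 392/9, q_D = 380/9.
Total output Q = 392/9 + 380/9 = 772/9.

85.78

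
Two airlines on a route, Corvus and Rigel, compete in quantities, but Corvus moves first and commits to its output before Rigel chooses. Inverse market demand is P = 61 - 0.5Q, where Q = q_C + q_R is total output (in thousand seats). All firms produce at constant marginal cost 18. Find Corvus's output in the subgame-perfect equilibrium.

The follower Rigel best-responds to any q_C: π_R = (61 - 0.5Q)q_R - 18q_R.
Setting the follower's marginal profit to zero, 43 - (1/2)q_C - q_R = 0, i.e. q_R = (43 - (1/2)q_C).
The leader anticipates this reaction. Substituting into P = 61 - 0.5Q gives P = 79/2 - (1/4)q_C, so π_C = (79/2 - (1/4)q_C)q_C - 18q_C.
The leader's first-order condition 43/2 - (1/2)q_C = 0 yields q_C = 43.
Then q_R = (43 - (1/2)·43) = 43/2.

43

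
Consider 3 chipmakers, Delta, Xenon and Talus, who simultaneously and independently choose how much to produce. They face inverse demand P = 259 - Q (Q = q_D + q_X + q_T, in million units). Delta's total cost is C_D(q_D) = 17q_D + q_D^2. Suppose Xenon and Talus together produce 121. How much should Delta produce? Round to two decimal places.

With rivals' combined output fixed at 121, Delta's profit is π_D = (259 - 121 - q_D)q_D - (17q_D + q_D²) = (138 - q_D)q_D - (17q_D + q_D²).
∂π_D/∂q_D = 121 - 4q_D = 0, so q_D = 121/4.

30.25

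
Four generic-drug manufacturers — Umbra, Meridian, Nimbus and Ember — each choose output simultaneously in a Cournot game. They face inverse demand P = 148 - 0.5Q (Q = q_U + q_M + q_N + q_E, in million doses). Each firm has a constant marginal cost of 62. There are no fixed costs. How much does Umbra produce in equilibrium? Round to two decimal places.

34.40

Each firm earns π_i = (148 - 0.5Q)q_i - 62q_i.
First-order condition (treating rivals' output as given): 86 - q_i - (1/2)·Σ_{j≠i} q_j = 0.
By symmetry each firm produces the same amount; substituting Σ_{j≠i} q_j = 3q_i yields q_i = 86/(5/2) = 172/5.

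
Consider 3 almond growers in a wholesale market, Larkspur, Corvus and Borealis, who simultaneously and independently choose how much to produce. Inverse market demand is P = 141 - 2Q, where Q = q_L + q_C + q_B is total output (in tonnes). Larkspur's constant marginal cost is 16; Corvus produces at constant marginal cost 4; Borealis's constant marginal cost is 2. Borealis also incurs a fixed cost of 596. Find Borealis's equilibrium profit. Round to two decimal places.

Larkspur's profit: π_L = (141 - 2Q)q_L - (16q_L). Setting ∂π_L/∂q_L = 0: 125 - 4q_L - 2(q_C + q_B) = 0.
Corvus's profit: π_C = (141 - 2Q)q_C - (4q_C). Setting ∂π_C/∂q_C = 0: 137 - 4q_C - 2(q_L + q_B) = 0.
Borealis's profit: π_B = (141 - 2Q)q_B - (2q_B). Setting ∂π_B/∂q_B = 0: 139 - 4q_B - 2(q_L + q_C) = 0.
Adding the 3 conditions: 401 − 4Q − 4Q = 0, i.e. Q = 401/8.
Back-substituting: q_L = (125 − 401/4)/2 = 99/8, q_C = (137 − 401/4)/2 = 147/8, q_B = (139 − 401/4)/2 = 155/8.
Price P = 141 - 2·(401/8) = 163/4.
Borealis's profit: (163/4 - 2)·(155/8) - 596 = 154.7813.

154.78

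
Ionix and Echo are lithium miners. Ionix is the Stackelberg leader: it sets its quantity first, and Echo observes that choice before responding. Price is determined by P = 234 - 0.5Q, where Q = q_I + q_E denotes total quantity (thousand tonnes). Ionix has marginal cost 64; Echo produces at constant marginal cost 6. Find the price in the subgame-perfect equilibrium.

92

Solve by backward induction. Given q_I, the follower Echo maximises π_E = (234 - (1/2)q_I - (1/2)q_E)q_E - 6q_E.
∂π_E/∂q_E = 228 - (1/2)q_I - q_E = 0 gives the reaction function q_E = (228 - (1/2)q_I).
The leader anticipates this reaction. Substituting into P = 234 - 0.5Q gives P = 120 - (1/4)q_I, so π_I = (120 - (1/4)q_I)q_I - 64q_I.
The leader's first-order condition 56 - (1/2)q_I = 0 yields q_I = 112.
Then q_E = (228 - (1/2)·112) = 172.
Total output Q = 284, so price P = 234 - (1/2)·284 = 92.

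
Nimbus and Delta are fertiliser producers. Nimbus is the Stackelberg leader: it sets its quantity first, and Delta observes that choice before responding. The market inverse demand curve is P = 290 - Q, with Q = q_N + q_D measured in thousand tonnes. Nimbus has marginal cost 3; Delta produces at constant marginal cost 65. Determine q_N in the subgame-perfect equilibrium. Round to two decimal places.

Solve by backward induction. Given q_N, the follower Delta maximises π_D = (290 - q_N - q_D)q_D - 65q_D.
Setting the follower's marginal profit to zero, 225 - q_N - 2q_D = 0, i.e. q_D = (225 - q_N)/2.
The leader anticipates this reaction. Substituting into P = 290 - Q gives P = 355/2 - (1/2)q_N, so π_N = (355/2 - (1/2)q_N)q_N - 3q_N.
The leader's first-order condition 349/2 - q_N = 0 yields q_N = 349/2.
Then q_D = (225 - 349/2)/2 = 101/4.

174.50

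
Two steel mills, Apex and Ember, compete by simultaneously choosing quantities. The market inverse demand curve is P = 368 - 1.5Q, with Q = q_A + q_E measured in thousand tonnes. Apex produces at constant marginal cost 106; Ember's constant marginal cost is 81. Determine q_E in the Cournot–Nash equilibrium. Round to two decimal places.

69.33

Apex's profit: π_A = (368 - 1.5Q)q_A - (106q_A). Setting ∂π_A/∂q_A = 0: 262 - 3q_A - (3/2)(q_E) = 0.
Ember's profit: π_E = (368 - 1.5Q)q_E - (81q_E). Setting ∂π_E/∂q_E = 0: 287 - 3q_E - (3/2)(q_A) = 0.
Best responses: q_A = (262 - (3/2)q_E)/3, q_E = (287 - (3/2)q_A)/3.
Substituting one into the other gives q_A = 158/3 and q_E = 208/3.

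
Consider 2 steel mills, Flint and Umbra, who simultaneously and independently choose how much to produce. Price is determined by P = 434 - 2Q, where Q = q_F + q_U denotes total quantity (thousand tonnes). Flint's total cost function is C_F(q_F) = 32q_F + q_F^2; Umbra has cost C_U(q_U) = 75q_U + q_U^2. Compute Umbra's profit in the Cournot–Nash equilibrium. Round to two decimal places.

5339.36

Flint's profit: π_F = (434 - 2Q)q_F - (32q_F + q_F²). Setting ∂π_F/∂q_F = 0: 402 - 6q_F - 2(q_U) = 0.
Umbra's profit: π_U = (434 - 2Q)q_U - (75q_U + q_U²). Setting ∂π_U/∂q_U = 0: 359 - 6q_U - 2(q_F) = 0.
Best responses: q_F = (402 - 2q_U)/6, q_U = (359 - 2q_F)/6.
Solving the pair: q_F = 847/16, q_U = 675/16.
Price P = 434 - 2·(761/8) = 975/4.
Umbra's profit: (975/4)·(675/16) - 75·(675/16) - (675/16)² = 5339.3555.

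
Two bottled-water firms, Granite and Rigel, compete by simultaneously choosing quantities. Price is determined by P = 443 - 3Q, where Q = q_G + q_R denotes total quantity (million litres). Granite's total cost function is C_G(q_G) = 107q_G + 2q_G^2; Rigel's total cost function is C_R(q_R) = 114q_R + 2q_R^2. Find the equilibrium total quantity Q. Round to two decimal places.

51.15

Granite's profit: π_G = (443 - 3Q)q_G - (107q_G + 2q_G²). Setting ∂π_G/∂q_G = 0: 336 - 10q_G - 3(q_R) = 0.
Rigel's first-order condition: 329 - 10q_R - 3(q_G) = 0.
So q_G = (336 - 3q_R)/10 and q_R = (329 - 3q_G)/10.
Solving the pair: q_G = 339/13, q_R = 326/13.
Total output Q = 339/13 + 326/13 = 665/13.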